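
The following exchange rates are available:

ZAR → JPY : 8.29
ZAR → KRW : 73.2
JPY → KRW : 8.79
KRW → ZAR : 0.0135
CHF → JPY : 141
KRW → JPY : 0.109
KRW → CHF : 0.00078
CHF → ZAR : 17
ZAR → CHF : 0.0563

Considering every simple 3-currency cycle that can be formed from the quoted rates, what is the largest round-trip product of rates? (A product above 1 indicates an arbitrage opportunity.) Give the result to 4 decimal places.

JPY→KRW→ZAR→JPY: 8.79 × 0.0135 × 8.29 = 0.98373
KRW→CHF→ZAR→KRW: 0.00078 × 17 × 73.2 = 0.97063
JPY→KRW→CHF→JPY: 8.79 × 0.00078 × 141 = 0.96672
Maximum is JPY→KRW→ZAR→JPY at 0.9837; no arbitrage — every cycle loses value.

0.9837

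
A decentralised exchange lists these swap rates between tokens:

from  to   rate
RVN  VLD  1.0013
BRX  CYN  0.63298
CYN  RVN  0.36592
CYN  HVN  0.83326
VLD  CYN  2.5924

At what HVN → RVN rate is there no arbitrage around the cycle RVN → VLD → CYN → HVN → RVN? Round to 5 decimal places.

0.46233

Known legs of the cycle: 1.0013 × 2.5924 × 0.83326 = 2.1629514101912
For no arbitrage the full-cycle product must be 1, so the missing rate is 1 / 2.1629514101912 ≈ 0.4623312.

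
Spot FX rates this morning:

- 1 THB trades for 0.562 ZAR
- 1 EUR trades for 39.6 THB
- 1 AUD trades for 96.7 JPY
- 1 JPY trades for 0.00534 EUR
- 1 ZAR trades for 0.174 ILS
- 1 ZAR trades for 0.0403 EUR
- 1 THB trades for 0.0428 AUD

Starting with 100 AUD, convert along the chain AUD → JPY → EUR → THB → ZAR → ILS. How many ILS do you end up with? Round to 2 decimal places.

100 AUD × 96.7 = 9670 JPY
9670 JPY × 0.00534 = 51.6378 EUR
51.6378 EUR × 39.6 = 2044.85688 THB
2044.85688 THB × 0.562 = 1149.20956656 ZAR
1149.20956656 ZAR × 0.174 = 199.96246458144 ILS

199.96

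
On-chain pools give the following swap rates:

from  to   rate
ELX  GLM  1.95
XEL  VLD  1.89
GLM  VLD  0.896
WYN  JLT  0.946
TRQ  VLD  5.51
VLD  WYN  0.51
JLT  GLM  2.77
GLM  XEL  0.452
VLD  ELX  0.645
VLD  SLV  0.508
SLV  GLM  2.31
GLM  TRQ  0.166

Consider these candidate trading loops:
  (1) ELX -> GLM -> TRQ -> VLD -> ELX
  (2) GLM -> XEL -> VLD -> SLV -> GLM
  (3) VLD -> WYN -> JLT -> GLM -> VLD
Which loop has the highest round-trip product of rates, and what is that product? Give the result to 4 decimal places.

1.1974

(1) 1.95 × 0.166 × 5.51 × 0.645 = 1.15041
(2) 0.452 × 1.89 × 0.508 × 2.31 = 1.00248
(3) 0.51 × 0.946 × 2.77 × 0.896 = 1.19743
Highest is cycle (3) at 1.1974 (>1, arbitrage).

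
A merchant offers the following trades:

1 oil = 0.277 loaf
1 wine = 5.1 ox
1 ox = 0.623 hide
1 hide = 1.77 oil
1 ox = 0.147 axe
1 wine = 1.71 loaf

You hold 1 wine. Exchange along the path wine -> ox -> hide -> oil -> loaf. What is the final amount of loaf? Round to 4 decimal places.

1.5578

1 wine × 5.1 = 5.1 ox
5.1 ox × 0.623 = 3.1773 hide
3.1773 hide × 1.77 = 5.623821 oil
5.623821 oil × 0.277 = 1.557798417 loaf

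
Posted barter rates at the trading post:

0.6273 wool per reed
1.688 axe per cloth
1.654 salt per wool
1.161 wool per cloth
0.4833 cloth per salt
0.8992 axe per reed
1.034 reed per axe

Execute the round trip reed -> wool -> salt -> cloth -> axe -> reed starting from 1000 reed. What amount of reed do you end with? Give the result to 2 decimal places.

875.23

1000 reed × 0.6273 = 627.3 wool
627.3 wool × 1.654 = 1037.5542 salt
1037.5542 salt × 0.4833 = 501.44994486 cloth
501.44994486 cloth × 1.688 = 846.44750692368 axe
846.44750692368 axe × 1.034 = 875.22672215908512 reed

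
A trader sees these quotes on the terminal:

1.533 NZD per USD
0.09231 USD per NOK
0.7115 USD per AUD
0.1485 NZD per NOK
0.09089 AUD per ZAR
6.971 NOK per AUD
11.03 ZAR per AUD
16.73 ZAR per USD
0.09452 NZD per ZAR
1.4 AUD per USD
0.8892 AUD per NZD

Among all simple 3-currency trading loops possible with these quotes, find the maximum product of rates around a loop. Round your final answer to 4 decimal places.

AUD→USD→ZAR→AUD: 0.7115 × 16.73 × 0.09089 = 1.08190
AUD→USD→NZD→AUD: 0.7115 × 1.533 × 0.8892 = 0.96988
AUD→ZAR→NZD→AUD: 11.03 × 0.09452 × 0.8892 = 0.92704
AUD→NOK→NZD→AUD: 6.971 × 0.1485 × 0.8892 = 0.92049
AUD→NOK→USD→AUD: 6.971 × 0.09231 × 1.4 = 0.90089
Maximum is AUD→USD→ZAR→AUD at 1.0819; arbitrage exists.

1.0819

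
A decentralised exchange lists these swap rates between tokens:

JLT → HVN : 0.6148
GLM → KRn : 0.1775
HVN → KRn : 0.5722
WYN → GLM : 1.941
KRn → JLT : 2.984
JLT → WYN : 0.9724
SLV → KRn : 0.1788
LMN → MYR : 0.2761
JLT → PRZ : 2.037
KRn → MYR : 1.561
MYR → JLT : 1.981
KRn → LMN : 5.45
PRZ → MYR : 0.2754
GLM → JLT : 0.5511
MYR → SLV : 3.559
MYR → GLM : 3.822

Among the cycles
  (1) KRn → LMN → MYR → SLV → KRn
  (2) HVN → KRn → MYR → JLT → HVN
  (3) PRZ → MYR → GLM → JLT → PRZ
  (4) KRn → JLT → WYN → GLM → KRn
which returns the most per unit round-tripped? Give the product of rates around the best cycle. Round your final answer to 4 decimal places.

1.1816

(1) 5.45 × 0.2761 × 3.559 × 0.1788 = 0.95754
(2) 0.5722 × 1.561 × 1.981 × 0.6148 = 1.08785
(3) 0.2754 × 3.822 × 0.5511 × 2.037 = 1.18162
(4) 2.984 × 0.9724 × 1.941 × 0.1775 = 0.99970
Highest is cycle (3) at 1.1816 (>1, arbitrage).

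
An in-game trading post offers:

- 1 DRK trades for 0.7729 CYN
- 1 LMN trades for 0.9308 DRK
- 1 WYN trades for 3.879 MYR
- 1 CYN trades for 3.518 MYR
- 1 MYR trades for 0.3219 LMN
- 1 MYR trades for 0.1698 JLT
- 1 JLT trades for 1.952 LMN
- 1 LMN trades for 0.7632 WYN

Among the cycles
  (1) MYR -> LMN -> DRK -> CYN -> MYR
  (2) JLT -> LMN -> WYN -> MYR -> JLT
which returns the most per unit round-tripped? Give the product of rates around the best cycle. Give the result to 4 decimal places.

0.9812

(1) 0.3219 × 0.9308 × 0.7729 × 3.518 = 0.81470
(2) 1.952 × 0.7632 × 3.879 × 0.1698 = 0.98124
Highest is cycle (2) at 0.9812 (≤1, no arbitrage).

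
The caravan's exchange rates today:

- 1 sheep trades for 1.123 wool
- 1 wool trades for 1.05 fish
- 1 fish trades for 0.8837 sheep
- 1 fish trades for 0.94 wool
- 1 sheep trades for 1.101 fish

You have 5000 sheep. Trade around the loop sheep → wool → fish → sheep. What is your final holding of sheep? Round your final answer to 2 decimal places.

5210.07

5000 sheep × 1.123 = 5615 wool
5615 wool × 1.05 = 5895.75 fish
5895.75 fish × 0.8837 = 5210.074275 sheep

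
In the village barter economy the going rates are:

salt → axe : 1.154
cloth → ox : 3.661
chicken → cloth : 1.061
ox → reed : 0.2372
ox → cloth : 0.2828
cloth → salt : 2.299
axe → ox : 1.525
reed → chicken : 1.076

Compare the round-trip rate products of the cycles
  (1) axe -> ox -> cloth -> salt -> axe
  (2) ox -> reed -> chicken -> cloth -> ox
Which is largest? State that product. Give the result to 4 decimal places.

(1) 1.525 × 0.2828 × 2.299 × 1.154 = 1.14418
(2) 0.2372 × 1.076 × 1.061 × 3.661 = 0.99138
Highest is cycle (1) at 1.1442 (>1, arbitrage).

1.1442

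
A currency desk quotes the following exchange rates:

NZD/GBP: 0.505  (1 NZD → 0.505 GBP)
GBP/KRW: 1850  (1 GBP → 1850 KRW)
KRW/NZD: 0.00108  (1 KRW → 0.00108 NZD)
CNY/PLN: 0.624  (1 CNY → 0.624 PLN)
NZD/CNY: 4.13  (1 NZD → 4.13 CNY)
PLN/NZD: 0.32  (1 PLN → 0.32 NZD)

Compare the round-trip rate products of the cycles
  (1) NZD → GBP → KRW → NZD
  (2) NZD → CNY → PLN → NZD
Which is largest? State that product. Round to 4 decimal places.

(1) 0.505 × 1850 × 0.00108 = 1.00899
(2) 4.13 × 0.624 × 0.32 = 0.82468
Highest is cycle (1) at 1.0090 (>1, arbitrage).

1.0090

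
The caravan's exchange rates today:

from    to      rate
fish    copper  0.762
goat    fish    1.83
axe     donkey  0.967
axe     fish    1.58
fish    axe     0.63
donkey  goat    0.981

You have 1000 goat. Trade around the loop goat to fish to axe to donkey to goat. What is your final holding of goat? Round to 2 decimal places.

1000 goat × 1.83 = 1830 fish
1830 fish × 0.63 = 1152.9 axe
1152.9 axe × 0.967 = 1114.8543 donkey
1114.8543 donkey × 0.981 = 1093.6720683 goat

1093.67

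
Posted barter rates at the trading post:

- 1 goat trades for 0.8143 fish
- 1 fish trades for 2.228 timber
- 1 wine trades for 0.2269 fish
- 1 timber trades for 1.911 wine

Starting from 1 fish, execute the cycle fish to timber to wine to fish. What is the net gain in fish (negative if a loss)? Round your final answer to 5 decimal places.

1 fish × 2.228 = 2.228 timber
2.228 timber × 1.911 = 4.257708 wine
4.257708 wine × 0.2269 = 0.9660739452 fish
Net change: 0.9660739452 − 1 = -0.0339260548 fish

-0.03393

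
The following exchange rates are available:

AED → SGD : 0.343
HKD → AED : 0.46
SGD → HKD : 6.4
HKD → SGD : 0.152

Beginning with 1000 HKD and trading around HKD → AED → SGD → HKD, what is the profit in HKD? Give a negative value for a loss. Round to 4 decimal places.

9.7920

1000 HKD × 0.46 = 460 AED
460 AED × 0.343 = 157.78 SGD
157.78 SGD × 6.4 = 1009.792 HKD
Net change: 1009.792 − 1000 = 9.792 HKD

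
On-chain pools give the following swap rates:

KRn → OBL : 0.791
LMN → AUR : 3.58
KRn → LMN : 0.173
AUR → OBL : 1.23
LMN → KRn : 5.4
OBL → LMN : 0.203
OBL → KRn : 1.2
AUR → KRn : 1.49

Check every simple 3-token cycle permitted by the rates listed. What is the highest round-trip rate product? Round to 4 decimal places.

KRn→LMN→AUR→KRn: 0.173 × 3.58 × 1.49 = 0.92282
OBL→LMN→AUR→OBL: 0.203 × 3.58 × 1.23 = 0.89389
OBL→LMN→KRn→OBL: 0.203 × 5.4 × 0.791 = 0.86709
Maximum is KRn→LMN→AUR→KRn at 0.9228; no arbitrage — every cycle loses value.

0.9228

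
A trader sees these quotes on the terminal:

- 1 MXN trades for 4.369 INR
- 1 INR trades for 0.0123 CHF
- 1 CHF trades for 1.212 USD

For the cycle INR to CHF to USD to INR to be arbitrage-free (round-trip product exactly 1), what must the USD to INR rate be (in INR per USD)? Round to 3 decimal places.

Known legs of the cycle: 0.0123 × 1.212 = 0.0149076
For no arbitrage the full-cycle product must be 1, so the missing rate is 1 / 0.0149076 ≈ 67.07988.

67.080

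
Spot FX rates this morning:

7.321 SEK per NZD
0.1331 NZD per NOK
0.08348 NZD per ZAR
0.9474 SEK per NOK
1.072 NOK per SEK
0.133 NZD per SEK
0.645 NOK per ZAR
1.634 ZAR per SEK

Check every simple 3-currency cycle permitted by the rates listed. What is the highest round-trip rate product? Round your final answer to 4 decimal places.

NOK→NZD→SEK→NOK: 0.1331 × 7.321 × 1.072 = 1.04458
NZD→SEK→ZAR→NZD: 7.321 × 1.634 × 0.08348 = 0.99863
NOK→SEK→ZAR→NOK: 0.9474 × 1.634 × 0.645 = 0.99849
Maximum is NOK→NZD→SEK→NOK at 1.0446; arbitrage exists.

1.0446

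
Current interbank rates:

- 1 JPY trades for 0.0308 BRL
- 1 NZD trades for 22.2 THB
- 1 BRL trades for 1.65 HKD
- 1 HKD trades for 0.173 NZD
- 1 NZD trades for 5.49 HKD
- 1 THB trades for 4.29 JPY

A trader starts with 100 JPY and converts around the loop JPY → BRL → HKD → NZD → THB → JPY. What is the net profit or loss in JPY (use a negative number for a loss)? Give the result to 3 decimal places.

100 JPY × 0.0308 = 3.08 BRL
3.08 BRL × 1.65 = 5.082 HKD
5.082 HKD × 0.173 = 0.879186 NZD
0.879186 NZD × 22.2 = 19.5179292 THB
19.5179292 THB × 4.29 = 83.731916268 JPY
Net change: 83.731916268 − 100 = -16.268083732 JPY

-16.268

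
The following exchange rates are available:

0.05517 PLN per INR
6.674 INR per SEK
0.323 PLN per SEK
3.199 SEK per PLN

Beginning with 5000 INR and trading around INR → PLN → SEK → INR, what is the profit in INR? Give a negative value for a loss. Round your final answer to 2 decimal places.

5000 INR × 0.05517 = 275.85 PLN
275.85 PLN × 3.199 = 882.44415 SEK
882.44415 SEK × 6.674 = 5889.4322571 INR
Net change: 5889.4322571 − 5000 = 889.4322571 INR

889.43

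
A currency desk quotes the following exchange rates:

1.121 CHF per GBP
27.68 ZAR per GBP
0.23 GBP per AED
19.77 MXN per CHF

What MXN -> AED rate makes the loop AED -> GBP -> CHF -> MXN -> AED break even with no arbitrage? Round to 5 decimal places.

Known legs of the cycle: 0.23 × 1.121 × 19.77 = 5.0972991
For no arbitrage the full-cycle product must be 1, so the missing rate is 1 / 5.0972991 ≈ 0.1961823.

0.19618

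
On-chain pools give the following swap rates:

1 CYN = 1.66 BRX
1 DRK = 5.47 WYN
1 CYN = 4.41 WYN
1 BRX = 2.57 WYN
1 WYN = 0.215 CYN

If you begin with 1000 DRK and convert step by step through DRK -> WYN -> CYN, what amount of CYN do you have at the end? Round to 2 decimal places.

1176.05

1000 DRK × 5.47 = 5470 WYN
5470 WYN × 0.215 = 1176.05 CYN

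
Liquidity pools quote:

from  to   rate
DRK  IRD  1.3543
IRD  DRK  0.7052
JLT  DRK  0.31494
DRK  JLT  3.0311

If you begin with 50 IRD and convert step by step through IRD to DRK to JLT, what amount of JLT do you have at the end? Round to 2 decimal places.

50 IRD × 0.7052 = 35.26 DRK
35.26 DRK × 3.0311 = 106.876586 JLT

106.88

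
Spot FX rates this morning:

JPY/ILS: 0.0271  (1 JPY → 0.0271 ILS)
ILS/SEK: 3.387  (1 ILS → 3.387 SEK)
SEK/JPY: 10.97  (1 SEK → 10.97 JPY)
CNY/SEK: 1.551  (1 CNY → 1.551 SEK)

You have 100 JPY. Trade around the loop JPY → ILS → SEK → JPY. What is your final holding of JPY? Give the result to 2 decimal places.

100.69

100 JPY × 0.0271 = 2.71 ILS
2.71 ILS × 3.387 = 9.17877 SEK
9.17877 SEK × 10.97 = 100.6911069 JPY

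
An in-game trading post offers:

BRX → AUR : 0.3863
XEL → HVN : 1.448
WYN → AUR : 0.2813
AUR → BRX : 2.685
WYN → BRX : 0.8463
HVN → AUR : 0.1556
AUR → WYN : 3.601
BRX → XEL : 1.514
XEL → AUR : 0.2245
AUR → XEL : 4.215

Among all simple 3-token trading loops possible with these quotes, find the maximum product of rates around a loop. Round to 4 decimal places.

1.1773

AUR→WYN→BRX→AUR: 3.601 × 0.8463 × 0.3863 = 1.17726
XEL→HVN→AUR→XEL: 1.448 × 0.1556 × 4.215 = 0.94968
XEL→AUR→BRX→XEL: 0.2245 × 2.685 × 1.514 = 0.91261
Maximum is AUR→WYN→BRX→AUR at 1.1773; arbitrage exists.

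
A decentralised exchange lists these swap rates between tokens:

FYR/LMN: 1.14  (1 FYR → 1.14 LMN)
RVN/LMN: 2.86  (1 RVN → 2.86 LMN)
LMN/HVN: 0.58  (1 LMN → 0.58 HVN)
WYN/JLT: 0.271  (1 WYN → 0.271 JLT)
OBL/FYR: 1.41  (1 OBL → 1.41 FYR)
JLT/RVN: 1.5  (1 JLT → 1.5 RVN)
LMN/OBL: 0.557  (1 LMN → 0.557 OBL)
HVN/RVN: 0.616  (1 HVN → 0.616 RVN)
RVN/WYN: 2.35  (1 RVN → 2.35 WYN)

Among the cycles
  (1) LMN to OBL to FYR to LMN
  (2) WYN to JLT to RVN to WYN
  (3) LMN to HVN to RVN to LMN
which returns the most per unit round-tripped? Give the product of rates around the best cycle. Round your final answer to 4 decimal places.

(1) 0.557 × 1.41 × 1.14 = 0.89532
(2) 0.271 × 1.5 × 2.35 = 0.95528
(3) 0.58 × 0.616 × 2.86 = 1.02182
Highest is cycle (3) at 1.0218 (>1, arbitrage).

1.0218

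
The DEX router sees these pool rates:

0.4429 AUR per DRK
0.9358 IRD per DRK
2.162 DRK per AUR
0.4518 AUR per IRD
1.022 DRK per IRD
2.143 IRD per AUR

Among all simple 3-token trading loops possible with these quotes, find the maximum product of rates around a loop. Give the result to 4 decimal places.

IRD→DRK→AUR→IRD: 1.022 × 0.4429 × 2.143 = 0.97002
IRD→AUR→DRK→IRD: 0.4518 × 2.162 × 0.9358 = 0.91408
Maximum is IRD→DRK→AUR→IRD at 0.9700; no arbitrage — every cycle loses value.

0.9700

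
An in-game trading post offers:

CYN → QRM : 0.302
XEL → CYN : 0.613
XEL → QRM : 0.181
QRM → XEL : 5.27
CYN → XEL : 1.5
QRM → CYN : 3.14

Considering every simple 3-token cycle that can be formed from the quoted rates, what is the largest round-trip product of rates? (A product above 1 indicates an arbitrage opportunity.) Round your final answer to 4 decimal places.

0.9756

XEL→CYN→QRM→XEL: 0.613 × 0.302 × 5.27 = 0.97561
XEL→QRM→CYN→XEL: 0.181 × 3.14 × 1.5 = 0.85251
Maximum is XEL→CYN→QRM→XEL at 0.9756; no arbitrage — every cycle loses value.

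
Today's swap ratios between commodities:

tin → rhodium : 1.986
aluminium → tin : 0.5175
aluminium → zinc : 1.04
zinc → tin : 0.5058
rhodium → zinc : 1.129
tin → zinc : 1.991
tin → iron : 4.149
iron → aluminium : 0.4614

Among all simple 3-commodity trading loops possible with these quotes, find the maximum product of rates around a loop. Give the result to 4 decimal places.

zinc→tin→rhodium→zinc: 0.5058 × 1.986 × 1.129 = 1.13410
aluminium→tin→iron→aluminium: 0.5175 × 4.149 × 0.4614 = 0.99068
Maximum is zinc→tin→rhodium→zinc at 1.1341; arbitrage exists.

1.1341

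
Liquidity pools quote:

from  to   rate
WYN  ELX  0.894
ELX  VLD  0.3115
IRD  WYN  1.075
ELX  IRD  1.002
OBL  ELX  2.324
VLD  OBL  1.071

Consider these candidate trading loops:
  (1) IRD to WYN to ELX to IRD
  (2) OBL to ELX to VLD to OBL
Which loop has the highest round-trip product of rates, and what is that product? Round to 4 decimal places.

0.9630

(1) 1.075 × 0.894 × 1.002 = 0.96297
(2) 2.324 × 0.3115 × 1.071 = 0.77532
Highest is cycle (1) at 0.9630 (≤1, no arbitrage).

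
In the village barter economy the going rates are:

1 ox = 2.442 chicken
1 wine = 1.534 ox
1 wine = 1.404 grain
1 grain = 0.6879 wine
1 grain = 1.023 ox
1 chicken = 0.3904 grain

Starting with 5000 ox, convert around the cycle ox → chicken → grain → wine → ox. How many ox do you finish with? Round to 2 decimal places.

5030.09

5000 ox × 2.442 = 12210 chicken
12210 chicken × 0.3904 = 4766.784 grain
4766.784 grain × 0.6879 = 3279.0707136 wine
3279.0707136 wine × 1.534 = 5030.0944746624 ox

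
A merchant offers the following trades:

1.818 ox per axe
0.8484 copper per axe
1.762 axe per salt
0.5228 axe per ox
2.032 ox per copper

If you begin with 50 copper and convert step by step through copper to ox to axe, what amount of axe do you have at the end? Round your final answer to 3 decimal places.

53.116

50 copper × 2.032 = 101.6 ox
101.6 ox × 0.5228 = 53.11648 axe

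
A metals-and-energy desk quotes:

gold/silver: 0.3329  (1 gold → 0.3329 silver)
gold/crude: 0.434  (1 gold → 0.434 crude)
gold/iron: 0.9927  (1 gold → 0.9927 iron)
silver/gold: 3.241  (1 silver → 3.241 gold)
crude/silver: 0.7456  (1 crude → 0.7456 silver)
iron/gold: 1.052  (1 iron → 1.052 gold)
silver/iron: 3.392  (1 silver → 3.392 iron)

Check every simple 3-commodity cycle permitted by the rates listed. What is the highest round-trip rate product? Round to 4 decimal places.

gold→silver→iron→gold: 0.3329 × 3.392 × 1.052 = 1.18792
crude→silver→gold→crude: 0.7456 × 3.241 × 0.434 = 1.04876
Maximum is gold→silver→iron→gold at 1.1879; arbitrage exists.

1.1879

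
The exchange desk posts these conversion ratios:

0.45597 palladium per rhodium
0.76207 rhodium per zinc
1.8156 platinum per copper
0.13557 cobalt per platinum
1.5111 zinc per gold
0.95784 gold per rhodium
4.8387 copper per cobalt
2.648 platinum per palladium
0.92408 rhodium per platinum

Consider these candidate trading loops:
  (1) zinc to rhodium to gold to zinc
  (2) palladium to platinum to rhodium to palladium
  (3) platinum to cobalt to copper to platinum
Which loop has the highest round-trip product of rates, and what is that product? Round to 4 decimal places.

(1) 0.76207 × 0.95784 × 1.5111 = 1.10301
(2) 2.648 × 0.92408 × 0.45597 = 1.11574
(3) 0.13557 × 4.8387 × 1.8156 = 1.19100
Highest is cycle (3) at 1.1910 (>1, arbitrage).

1.1910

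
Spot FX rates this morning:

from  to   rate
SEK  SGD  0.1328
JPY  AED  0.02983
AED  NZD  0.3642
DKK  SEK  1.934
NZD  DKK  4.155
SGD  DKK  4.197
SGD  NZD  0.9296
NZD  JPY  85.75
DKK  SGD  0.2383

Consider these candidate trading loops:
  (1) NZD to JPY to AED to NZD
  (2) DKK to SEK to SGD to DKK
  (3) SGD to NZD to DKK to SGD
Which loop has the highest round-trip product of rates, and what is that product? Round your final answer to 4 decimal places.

1.0779

(1) 85.75 × 0.02983 × 0.3642 = 0.93160
(2) 1.934 × 0.1328 × 4.197 = 1.07794
(3) 0.9296 × 4.155 × 0.2383 = 0.92043
Highest is cycle (2) at 1.0779 (>1, arbitrage).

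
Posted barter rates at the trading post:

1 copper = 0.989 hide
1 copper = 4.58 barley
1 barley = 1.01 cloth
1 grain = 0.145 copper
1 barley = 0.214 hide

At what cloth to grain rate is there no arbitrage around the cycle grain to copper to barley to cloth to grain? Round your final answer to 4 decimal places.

1.4909

Known legs of the cycle: 0.145 × 4.58 × 1.01 = 0.670741
For no arbitrage the full-cycle product must be 1, so the missing rate is 1 / 0.670741 ≈ 1.490888.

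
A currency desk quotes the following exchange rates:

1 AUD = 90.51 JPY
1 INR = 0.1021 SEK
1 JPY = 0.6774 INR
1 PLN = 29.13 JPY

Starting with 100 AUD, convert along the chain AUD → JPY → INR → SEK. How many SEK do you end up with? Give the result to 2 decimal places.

625.99

100 AUD × 90.51 = 9051 JPY
9051 JPY × 0.6774 = 6131.1474 INR
6131.1474 INR × 0.1021 = 625.99014954 SEK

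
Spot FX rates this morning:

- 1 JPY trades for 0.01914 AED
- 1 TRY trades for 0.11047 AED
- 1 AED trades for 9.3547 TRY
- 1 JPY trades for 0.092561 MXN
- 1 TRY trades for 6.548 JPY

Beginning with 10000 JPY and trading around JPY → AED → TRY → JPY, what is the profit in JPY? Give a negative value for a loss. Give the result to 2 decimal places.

10000 JPY × 0.01914 = 191.4 AED
191.4 AED × 9.3547 = 1790.48958 TRY
1790.48958 TRY × 6.548 = 11724.12576984 JPY
Net change: 11724.12576984 − 10000 = 1724.12576984 JPY

1724.13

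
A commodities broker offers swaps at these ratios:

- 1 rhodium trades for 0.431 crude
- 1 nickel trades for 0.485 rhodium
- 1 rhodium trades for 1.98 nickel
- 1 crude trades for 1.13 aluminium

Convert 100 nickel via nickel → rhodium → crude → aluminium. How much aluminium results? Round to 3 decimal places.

23.621

100 nickel × 0.485 = 48.5 rhodium
48.5 rhodium × 0.431 = 20.9035 crude
20.9035 crude × 1.13 = 23.620955 aluminium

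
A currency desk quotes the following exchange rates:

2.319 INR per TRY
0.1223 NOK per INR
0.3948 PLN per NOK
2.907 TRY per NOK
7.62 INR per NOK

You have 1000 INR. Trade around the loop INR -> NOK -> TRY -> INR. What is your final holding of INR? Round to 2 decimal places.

1000 INR × 0.1223 = 122.3 NOK
122.3 NOK × 2.907 = 355.5261 TRY
355.5261 TRY × 2.319 = 824.4650259 INR

824.47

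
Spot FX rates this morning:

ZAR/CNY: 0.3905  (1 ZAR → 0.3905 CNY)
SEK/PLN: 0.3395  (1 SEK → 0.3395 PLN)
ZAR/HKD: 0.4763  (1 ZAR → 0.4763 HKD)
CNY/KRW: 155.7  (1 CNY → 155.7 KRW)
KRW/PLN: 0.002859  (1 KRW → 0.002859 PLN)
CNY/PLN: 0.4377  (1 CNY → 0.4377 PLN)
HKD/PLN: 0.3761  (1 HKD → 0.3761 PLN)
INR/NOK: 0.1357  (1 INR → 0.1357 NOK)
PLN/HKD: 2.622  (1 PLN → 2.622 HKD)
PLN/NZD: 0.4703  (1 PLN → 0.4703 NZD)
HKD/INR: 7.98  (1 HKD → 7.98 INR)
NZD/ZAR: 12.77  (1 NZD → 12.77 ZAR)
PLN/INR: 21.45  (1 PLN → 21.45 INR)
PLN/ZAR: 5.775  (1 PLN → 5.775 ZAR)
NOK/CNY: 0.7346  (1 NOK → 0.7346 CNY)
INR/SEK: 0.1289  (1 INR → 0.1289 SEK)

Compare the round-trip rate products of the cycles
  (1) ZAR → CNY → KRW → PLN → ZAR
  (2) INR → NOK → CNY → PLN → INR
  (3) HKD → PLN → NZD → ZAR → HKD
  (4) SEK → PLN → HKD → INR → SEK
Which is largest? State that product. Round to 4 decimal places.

(1) 0.3905 × 155.7 × 0.002859 × 5.775 = 1.00387
(2) 0.1357 × 0.7346 × 0.4377 × 21.45 = 0.93591
(3) 0.3761 × 0.4703 × 12.77 × 0.4763 = 1.07585
(4) 0.3395 × 2.622 × 7.98 × 0.1289 = 0.91565
Highest is cycle (3) at 1.0758 (>1, arbitrage).

1.0758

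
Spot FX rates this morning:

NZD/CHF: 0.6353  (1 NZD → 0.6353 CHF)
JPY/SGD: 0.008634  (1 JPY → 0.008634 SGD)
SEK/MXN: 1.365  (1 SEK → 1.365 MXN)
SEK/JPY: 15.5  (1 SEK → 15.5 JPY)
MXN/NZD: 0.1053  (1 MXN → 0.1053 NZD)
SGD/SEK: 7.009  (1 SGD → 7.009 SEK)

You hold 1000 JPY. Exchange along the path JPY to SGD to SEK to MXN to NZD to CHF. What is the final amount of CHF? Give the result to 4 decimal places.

1000 JPY × 0.008634 = 8.634 SGD
8.634 SGD × 7.009 = 60.515706 SEK
60.515706 SEK × 1.365 = 82.60393869 MXN
82.60393869 MXN × 0.1053 = 8.698194744057 NZD
8.698194744057 NZD × 0.6353 = 5.5259631208994121 CHF

5.5260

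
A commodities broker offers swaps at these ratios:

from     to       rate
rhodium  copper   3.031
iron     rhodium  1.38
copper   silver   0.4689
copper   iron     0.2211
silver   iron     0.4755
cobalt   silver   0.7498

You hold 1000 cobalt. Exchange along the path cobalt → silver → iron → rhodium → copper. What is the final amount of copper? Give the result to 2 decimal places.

1491.29

1000 cobalt × 0.7498 = 749.8 silver
749.8 silver × 0.4755 = 356.5299 iron
356.5299 iron × 1.38 = 492.011262 rhodium
492.011262 rhodium × 3.031 = 1491.286135122 copper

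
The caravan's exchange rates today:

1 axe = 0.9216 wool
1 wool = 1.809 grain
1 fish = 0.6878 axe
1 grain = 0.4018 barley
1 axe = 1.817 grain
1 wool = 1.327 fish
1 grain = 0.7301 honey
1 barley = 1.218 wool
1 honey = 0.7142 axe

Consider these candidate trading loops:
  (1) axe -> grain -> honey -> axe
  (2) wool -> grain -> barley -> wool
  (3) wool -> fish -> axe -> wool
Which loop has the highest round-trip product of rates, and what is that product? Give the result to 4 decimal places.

0.9475

(1) 1.817 × 0.7301 × 0.7142 = 0.94745
(2) 1.809 × 0.4018 × 1.218 = 0.88531
(3) 1.327 × 0.6878 × 0.9216 = 0.84115
Highest is cycle (1) at 0.9475 (≤1, no arbitrage).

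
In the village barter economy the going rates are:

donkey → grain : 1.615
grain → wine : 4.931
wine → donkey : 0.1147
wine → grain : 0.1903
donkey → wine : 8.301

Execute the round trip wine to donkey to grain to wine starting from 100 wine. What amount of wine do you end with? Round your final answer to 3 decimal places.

100 wine × 0.1147 = 11.47 donkey
11.47 donkey × 1.615 = 18.52405 grain
18.52405 grain × 4.931 = 91.34209055 wine

91.342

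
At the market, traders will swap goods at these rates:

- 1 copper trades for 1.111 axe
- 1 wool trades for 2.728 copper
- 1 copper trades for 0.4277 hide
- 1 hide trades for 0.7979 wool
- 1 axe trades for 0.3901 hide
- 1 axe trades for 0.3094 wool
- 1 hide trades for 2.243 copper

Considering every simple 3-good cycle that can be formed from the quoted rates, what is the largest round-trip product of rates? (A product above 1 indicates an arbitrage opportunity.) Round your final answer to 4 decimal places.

hide→copper→axe→hide: 2.243 × 1.111 × 0.3901 = 0.97212
wool→copper→axe→wool: 2.728 × 1.111 × 0.3094 = 0.93773
wool→copper→hide→wool: 2.728 × 0.4277 × 0.7979 = 0.93096
Maximum is hide→copper→axe→hide at 0.9721; no arbitrage — every cycle loses value.

0.9721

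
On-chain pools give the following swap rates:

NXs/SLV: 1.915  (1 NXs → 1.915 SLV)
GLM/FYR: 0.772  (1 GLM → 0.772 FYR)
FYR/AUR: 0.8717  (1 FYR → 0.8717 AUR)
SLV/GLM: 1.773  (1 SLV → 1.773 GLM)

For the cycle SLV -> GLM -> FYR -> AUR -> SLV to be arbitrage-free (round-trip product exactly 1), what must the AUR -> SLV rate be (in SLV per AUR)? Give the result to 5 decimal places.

Known legs of the cycle: 1.773 × 0.772 × 0.8717 = 1.1931446052
For no arbitrage the full-cycle product must be 1, so the missing rate is 1 / 1.1931446052 ≈ 0.8381214.

0.83812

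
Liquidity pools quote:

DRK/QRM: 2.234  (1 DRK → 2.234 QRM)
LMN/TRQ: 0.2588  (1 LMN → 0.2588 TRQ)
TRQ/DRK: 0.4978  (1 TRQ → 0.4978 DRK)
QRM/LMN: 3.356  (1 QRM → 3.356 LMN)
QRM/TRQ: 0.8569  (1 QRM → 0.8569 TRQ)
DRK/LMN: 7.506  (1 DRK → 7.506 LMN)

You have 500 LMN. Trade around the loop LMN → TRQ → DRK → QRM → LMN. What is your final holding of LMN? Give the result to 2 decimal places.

482.94

500 LMN × 0.2588 = 129.4 TRQ
129.4 TRQ × 0.4978 = 64.41532 DRK
64.41532 DRK × 2.234 = 143.90382488 QRM
143.90382488 QRM × 3.356 = 482.94123629728 LMN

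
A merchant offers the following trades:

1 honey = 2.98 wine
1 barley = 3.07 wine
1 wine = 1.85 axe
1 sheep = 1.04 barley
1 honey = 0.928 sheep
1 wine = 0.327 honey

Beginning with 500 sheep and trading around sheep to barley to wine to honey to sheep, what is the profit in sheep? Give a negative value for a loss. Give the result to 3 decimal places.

-15.563

500 sheep × 1.04 = 520 barley
520 barley × 3.07 = 1596.4 wine
1596.4 wine × 0.327 = 522.0228 honey
522.0228 honey × 0.928 = 484.4371584 sheep
Net change: 484.4371584 − 500 = -15.5628416 sheep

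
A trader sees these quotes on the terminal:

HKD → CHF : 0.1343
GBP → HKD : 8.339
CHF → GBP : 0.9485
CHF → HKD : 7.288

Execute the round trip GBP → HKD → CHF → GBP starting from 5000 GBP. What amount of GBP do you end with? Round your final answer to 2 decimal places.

5000 GBP × 8.339 = 41695 HKD
41695 HKD × 0.1343 = 5599.6385 CHF
5599.6385 CHF × 0.9485 = 5311.25711725 GBP

5311.26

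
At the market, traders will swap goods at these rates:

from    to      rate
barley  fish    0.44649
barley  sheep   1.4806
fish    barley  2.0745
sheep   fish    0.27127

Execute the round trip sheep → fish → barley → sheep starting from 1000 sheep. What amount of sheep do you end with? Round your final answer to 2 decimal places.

833.21

1000 sheep × 0.27127 = 271.27 fish
271.27 fish × 2.0745 = 562.749615 barley
562.749615 barley × 1.4806 = 833.207079969 sheep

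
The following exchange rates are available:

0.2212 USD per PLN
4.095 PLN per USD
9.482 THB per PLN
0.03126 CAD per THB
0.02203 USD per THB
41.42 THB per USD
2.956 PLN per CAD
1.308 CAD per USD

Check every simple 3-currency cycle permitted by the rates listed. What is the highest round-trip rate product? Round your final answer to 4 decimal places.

0.8762

CAD→PLN→THB→CAD: 2.956 × 9.482 × 0.03126 = 0.87618
USD→PLN→THB→USD: 4.095 × 9.482 × 0.02203 = 0.85540
CAD→PLN→USD→CAD: 2.956 × 0.2212 × 1.308 = 0.85526
Maximum is CAD→PLN→THB→CAD at 0.8762; no arbitrage — every cycle loses value.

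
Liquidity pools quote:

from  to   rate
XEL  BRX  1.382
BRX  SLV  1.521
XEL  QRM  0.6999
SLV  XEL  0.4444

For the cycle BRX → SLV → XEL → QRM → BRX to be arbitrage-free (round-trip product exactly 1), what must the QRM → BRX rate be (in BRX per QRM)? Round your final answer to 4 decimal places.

2.1138

Known legs of the cycle: 1.521 × 0.4444 × 0.6999 = 0.47308508676
For no arbitrage the full-cycle product must be 1, so the missing rate is 1 / 0.47308508676 ≈ 2.113785.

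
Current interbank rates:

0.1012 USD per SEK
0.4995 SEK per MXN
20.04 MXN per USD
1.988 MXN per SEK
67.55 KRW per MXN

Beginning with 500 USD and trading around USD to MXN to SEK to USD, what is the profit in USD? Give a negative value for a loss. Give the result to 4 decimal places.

6.5050

500 USD × 20.04 = 10020 MXN
10020 MXN × 0.4995 = 5004.99 SEK
5004.99 SEK × 0.1012 = 506.504988 USD
Net change: 506.504988 − 500 = 6.504988 USD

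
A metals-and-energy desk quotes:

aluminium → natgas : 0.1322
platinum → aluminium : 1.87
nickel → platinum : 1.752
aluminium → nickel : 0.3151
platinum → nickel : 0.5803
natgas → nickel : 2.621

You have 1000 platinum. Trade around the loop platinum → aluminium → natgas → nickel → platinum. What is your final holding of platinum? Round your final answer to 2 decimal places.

1000 platinum × 1.87 = 1870 aluminium
1870 aluminium × 0.1322 = 247.214 natgas
247.214 natgas × 2.621 = 647.947894 nickel
647.947894 nickel × 1.752 = 1135.204710288 platinum

1135.20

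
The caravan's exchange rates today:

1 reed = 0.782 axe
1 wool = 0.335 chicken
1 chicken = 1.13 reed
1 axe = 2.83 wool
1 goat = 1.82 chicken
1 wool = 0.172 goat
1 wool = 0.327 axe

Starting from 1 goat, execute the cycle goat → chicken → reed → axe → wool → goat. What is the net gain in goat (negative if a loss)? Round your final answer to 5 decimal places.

-0.21716

1 goat × 1.82 = 1.82 chicken
1.82 chicken × 1.13 = 2.0566 reed
2.0566 reed × 0.782 = 1.6082612 axe
1.6082612 axe × 2.83 = 4.551379196 wool
4.551379196 wool × 0.172 = 0.782837221712 goat
Net change: 0.782837221712 − 1 = -0.217162778288 goat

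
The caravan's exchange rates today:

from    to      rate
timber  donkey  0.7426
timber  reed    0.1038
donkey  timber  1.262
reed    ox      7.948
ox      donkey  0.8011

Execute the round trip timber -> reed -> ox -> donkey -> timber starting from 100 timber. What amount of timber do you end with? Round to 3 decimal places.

83.407

100 timber × 0.1038 = 10.38 reed
10.38 reed × 7.948 = 82.50024 ox
82.50024 ox × 0.8011 = 66.090942264 donkey
66.090942264 donkey × 1.262 = 83.406769137168 timber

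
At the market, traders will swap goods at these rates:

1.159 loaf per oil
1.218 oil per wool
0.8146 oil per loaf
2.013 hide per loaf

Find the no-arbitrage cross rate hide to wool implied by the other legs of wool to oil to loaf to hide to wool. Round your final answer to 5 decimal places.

0.35191

Known legs of the cycle: 1.218 × 1.159 × 2.013 = 2.841675606
For no arbitrage the full-cycle product must be 1, so the missing rate is 1 / 2.841675606 ≈ 0.3519051.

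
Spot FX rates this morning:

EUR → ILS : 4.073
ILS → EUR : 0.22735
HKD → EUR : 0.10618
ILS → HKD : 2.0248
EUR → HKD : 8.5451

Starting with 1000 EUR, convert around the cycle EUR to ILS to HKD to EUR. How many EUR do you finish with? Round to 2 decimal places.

1000 EUR × 4.073 = 4073 ILS
4073 ILS × 2.0248 = 8247.0104 HKD
8247.0104 HKD × 0.10618 = 875.667564272 EUR

875.67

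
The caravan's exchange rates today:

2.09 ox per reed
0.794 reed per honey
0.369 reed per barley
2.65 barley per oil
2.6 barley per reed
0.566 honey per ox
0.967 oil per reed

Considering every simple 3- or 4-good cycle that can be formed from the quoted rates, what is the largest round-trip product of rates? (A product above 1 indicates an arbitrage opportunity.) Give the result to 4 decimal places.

oil→barley→reed→oil: 2.65 × 0.369 × 0.967 = 0.94558
ox→honey→reed→ox: 0.566 × 0.794 × 2.09 = 0.93925
Maximum is oil→barley→reed→oil at 0.9456; no arbitrage — every cycle loses value.

0.9456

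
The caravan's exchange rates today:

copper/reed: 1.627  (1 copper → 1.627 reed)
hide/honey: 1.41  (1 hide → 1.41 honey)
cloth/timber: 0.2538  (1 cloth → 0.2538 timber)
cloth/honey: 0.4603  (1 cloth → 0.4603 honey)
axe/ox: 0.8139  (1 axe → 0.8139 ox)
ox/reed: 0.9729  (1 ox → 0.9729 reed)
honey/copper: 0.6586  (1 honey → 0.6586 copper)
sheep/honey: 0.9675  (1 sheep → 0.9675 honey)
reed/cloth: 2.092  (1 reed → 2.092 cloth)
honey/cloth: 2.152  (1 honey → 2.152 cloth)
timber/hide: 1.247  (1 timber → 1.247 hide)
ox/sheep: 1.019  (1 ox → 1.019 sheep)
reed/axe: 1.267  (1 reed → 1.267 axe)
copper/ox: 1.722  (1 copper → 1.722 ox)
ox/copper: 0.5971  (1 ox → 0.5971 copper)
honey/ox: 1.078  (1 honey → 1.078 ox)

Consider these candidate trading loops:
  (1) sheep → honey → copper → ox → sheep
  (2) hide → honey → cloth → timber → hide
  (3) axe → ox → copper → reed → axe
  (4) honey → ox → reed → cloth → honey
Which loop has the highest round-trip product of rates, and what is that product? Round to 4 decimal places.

(1) 0.9675 × 0.6586 × 1.722 × 1.019 = 1.11810
(2) 1.41 × 2.152 × 0.2538 × 1.247 = 0.96033
(3) 0.8139 × 0.5971 × 1.627 × 1.267 = 1.00180
(4) 1.078 × 0.9729 × 2.092 × 0.4603 = 1.00993
Highest is cycle (1) at 1.1181 (>1, arbitrage).

1.1181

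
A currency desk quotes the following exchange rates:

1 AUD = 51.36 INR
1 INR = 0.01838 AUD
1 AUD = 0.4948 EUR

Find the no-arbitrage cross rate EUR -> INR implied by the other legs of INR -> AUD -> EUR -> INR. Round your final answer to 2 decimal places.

Known legs of the cycle: 0.01838 × 0.4948 = 0.009094424
For no arbitrage the full-cycle product must be 1, so the missing rate is 1 / 0.009094424 ≈ 109.9575.

109.96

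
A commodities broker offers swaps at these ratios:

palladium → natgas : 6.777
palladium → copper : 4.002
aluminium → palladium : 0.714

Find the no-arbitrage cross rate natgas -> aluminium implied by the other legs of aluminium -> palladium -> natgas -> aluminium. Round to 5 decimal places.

Known legs of the cycle: 0.714 × 6.777 = 4.838778
For no arbitrage the full-cycle product must be 1, so the missing rate is 1 / 4.838778 ≈ 0.2066637.

0.20666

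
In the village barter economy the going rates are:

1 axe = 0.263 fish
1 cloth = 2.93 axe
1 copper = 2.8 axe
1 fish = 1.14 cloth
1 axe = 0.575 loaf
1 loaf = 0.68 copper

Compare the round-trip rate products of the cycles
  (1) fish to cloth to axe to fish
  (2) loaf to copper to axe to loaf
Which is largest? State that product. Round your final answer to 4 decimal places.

(1) 1.14 × 2.93 × 0.263 = 0.87847
(2) 0.68 × 2.8 × 0.575 = 1.09480
Highest is cycle (2) at 1.0948 (>1, arbitrage).

1.0948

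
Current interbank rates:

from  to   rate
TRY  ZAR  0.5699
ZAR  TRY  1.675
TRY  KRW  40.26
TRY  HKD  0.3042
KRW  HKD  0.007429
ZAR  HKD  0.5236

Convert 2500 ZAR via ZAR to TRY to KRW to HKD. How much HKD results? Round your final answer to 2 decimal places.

1252.45

2500 ZAR × 1.675 = 4187.5 TRY
4187.5 TRY × 40.26 = 168588.75 KRW
168588.75 KRW × 0.007429 = 1252.44582375 HKD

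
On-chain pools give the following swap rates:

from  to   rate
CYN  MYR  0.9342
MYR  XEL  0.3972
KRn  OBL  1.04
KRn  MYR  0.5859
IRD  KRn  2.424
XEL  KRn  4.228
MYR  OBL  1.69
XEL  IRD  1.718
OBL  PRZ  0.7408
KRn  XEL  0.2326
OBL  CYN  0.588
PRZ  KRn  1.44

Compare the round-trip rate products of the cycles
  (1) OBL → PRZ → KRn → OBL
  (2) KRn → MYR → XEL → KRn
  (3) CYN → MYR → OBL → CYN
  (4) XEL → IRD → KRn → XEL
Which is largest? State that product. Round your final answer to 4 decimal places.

(1) 0.7408 × 1.44 × 1.04 = 1.10942
(2) 0.5859 × 0.3972 × 4.228 = 0.98394
(3) 0.9342 × 1.69 × 0.588 = 0.92833
(4) 1.718 × 2.424 × 0.2326 = 0.96865
Highest is cycle (1) at 1.1094 (>1, arbitrage).

1.1094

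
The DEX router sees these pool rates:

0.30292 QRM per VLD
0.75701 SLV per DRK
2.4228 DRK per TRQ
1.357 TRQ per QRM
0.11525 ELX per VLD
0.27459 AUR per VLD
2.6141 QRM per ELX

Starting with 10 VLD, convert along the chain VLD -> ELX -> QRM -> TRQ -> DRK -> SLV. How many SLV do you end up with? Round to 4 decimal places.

10 VLD × 0.11525 = 1.1525 ELX
1.1525 ELX × 2.6141 = 3.01275025 QRM
3.01275025 QRM × 1.357 = 4.08830208925 TRQ
4.08830208925 TRQ × 2.4228 = 9.9051383018349 DRK
9.9051383018349 DRK × 0.75701 = 7.498288745872037649 SLV

7.4983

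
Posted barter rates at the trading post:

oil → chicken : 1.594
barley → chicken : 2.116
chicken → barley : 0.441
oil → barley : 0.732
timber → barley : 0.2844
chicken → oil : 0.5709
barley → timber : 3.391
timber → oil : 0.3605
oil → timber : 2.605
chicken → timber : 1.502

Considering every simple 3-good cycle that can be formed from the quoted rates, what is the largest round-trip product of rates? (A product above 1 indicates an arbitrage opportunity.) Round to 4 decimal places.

barley→chicken→timber→barley: 2.116 × 1.502 × 0.2844 = 0.90389
barley→timber→oil→barley: 3.391 × 0.3605 × 0.732 = 0.89484
barley→chicken→oil→barley: 2.116 × 0.5709 × 0.732 = 0.88427
timber→oil→chicken→timber: 0.3605 × 1.594 × 1.502 = 0.86310
Maximum is barley→chicken→timber→barley at 0.9039; no arbitrage — every cycle loses value.

0.9039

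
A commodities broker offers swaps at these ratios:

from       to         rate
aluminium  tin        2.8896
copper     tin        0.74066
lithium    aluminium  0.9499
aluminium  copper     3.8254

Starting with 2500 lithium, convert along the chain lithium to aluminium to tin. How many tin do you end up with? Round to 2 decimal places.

2500 lithium × 0.9499 = 2374.75 aluminium
2374.75 aluminium × 2.8896 = 6862.0776 tin

6862.08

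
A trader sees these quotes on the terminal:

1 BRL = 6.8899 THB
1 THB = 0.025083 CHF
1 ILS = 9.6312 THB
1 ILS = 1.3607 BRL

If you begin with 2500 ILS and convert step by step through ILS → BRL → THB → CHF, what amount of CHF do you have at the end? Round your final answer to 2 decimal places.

587.89

2500 ILS × 1.3607 = 3401.75 BRL
3401.75 BRL × 6.8899 = 23437.717325 THB
23437.717325 THB × 0.025083 = 587.888263662975 CHF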